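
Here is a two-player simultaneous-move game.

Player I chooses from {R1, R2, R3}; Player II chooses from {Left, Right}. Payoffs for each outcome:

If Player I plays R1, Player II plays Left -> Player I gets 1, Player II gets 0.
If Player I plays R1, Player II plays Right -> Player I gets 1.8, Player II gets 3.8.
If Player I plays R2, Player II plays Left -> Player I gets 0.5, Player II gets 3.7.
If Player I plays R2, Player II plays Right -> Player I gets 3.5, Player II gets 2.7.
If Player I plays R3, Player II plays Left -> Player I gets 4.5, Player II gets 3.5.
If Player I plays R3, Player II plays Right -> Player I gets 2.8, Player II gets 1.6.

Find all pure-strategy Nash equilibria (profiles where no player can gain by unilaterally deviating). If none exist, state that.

Player I against Left: payoffs 1, 0.5, 4.5 → best response R3.
Player I against Right: payoffs 1.8, 3.5, 2.8 → best response R2.
Player II against R1: payoffs 0, 3.8 → best response Right.
Player II against R2: payoffs 3.7, 2.7 → best response Left.
Player II against R3: payoffs 3.5, 1.6 → best response Left.
Mutual best responses: (R3, Left).

Pure NE: (R3, Left)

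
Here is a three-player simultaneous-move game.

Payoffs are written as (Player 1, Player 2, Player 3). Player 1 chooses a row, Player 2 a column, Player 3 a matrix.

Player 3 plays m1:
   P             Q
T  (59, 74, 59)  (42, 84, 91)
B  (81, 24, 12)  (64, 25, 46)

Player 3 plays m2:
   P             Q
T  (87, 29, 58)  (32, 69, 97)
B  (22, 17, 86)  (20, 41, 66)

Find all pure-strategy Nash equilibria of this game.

Player 1 against (P, m1): payoffs 59, 81 → best response B.
Player 1 against (P, m2): payoffs 87, 22 → best response T.
Player 1 against (Q, m1): payoffs 42, 64 → best response B.
Player 1 against (Q, m2): payoffs 32, 20 → best response T.
Player 2 against (T, m1): payoffs 74, 84 → best response Q.
Player 2 against (T, m2): payoffs 29, 69 → best response Q.
Player 2 against (B, m1): payoffs 24, 25 → best response Q.
Player 2 against (B, m2): payoffs 17, 41 → best response Q.
Player 3 against (T, P): payoffs 59, 58 → best response m1.
Player 3 against (T, Q): payoffs 91, 97 → best response m2.
Player 3 against (B, P): payoffs 12, 86 → best response m2.
Player 3 against (B, Q): payoffs 46, 66 → best response m2.
Mutual best responses: (T, Q, m2).

(T, Q, m2)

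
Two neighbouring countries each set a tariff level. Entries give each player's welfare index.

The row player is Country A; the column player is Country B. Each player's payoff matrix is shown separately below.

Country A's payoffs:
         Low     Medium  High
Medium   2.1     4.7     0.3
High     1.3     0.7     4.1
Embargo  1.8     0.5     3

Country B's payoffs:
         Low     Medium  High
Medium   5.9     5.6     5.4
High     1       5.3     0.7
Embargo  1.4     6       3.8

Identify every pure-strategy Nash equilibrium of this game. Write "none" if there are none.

Pure NE: (Medium, Low)

Country A against Low: payoffs 2.1, 1.3, 1.8 → best response Medium.
Country A against Medium: payoffs 4.7, 0.7, 0.5 → best response Medium.
Country A against High: payoffs 0.3, 4.1, 3 → best response High.
Country B against Medium: payoffs 5.9, 5.6, 5.4 → best response Low.
Country B against High: payoffs 1, 5.3, 0.7 → best response Medium.
Country B against Embargo: payoffs 1.4, 6, 3.8 → best response Medium.
Mutual best responses: (Medium, Low).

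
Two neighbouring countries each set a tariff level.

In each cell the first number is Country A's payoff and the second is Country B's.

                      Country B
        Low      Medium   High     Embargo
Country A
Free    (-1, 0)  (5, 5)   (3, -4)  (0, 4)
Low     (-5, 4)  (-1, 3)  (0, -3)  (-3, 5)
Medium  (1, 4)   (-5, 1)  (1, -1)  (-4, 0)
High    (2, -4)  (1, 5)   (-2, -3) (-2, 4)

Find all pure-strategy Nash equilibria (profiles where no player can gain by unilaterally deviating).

For each player, find the best response to each opponent profile; mutual best responses are the pure NE.
Country A against Low: payoffs -1, -5, 1, 2 → best response High.
Country A against Medium: payoffs 5, -1, -5, 1 → best response Free.
Country A against High: payoffs 3, 0, 1, -2 → best response Free.
Country A against Embargo: payoffs 0, -3, -4, -2 → best response Free.
Country B against Free: payoffs 0, 5, -4, 4 → best response Medium.
Country B against Low: payoffs 4, 3, -3, 5 → best response Embargo.
Country B against Medium: payoffs 4, 1, -1, 0 → best response Low.
Country B against High: payoffs -4, 5, -3, 4 → best response Medium.
Mutual best responses: (Free, Medium).

(Free, Medium)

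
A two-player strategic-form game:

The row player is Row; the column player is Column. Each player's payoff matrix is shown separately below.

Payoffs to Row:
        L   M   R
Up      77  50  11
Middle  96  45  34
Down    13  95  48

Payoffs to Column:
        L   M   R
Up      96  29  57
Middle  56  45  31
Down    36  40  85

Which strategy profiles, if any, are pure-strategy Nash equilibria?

(Middle, L) and (Down, R)

Row against L: payoffs 77, 96, 13 → best response Middle.
Row against M: payoffs 50, 45, 95 → best response Down.
Row against R: payoffs 11, 34, 48 → best response Down.
Column against Up: payoffs 96, 29, 57 → best response L.
Column against Middle: payoffs 56, 45, 31 → best response L.
Column against Down: payoffs 36, 40, 85 → best response R.
Mutual best responses: (Middle, L); (Down, R).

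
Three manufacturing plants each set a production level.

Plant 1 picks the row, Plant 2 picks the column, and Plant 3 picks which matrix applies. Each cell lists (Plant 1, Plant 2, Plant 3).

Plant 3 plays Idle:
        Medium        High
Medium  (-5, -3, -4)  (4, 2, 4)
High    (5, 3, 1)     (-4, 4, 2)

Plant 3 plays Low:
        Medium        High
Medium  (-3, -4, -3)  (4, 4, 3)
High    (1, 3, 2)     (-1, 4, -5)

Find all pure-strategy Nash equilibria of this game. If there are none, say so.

Plant 1 against (Medium, Idle): payoffs -5, 5 → best response High.
Plant 1 against (Medium, Low): payoffs -3, 1 → best response High.
Plant 1 against (High, Idle): payoffs 4, -4 → best response Medium.
Plant 1 against (High, Low): payoffs 4, -1 → best response Medium.
Plant 2 against (Medium, Idle): payoffs -3, 2 → best response High.
Plant 2 against (Medium, Low): payoffs -4, 4 → best response High.
Plant 2 against (High, Idle): payoffs 3, 4 → best response High.
Plant 2 against (High, Low): payoffs 3, 4 → best response High.
Plant 3 against (Medium, Medium): payoffs -4, -3 → best response Low.
Plant 3 against (Medium, High): payoffs 4, 3 → best response Idle.
Plant 3 against (High, Medium): payoffs 1, 2 → best response Low.
Plant 3 against (High, High): payoffs 2, -5 → best response Idle.
Mutual best responses: (Medium, High, Idle).

The unique pure-strategy Nash equilibrium is (Medium, High, Idle).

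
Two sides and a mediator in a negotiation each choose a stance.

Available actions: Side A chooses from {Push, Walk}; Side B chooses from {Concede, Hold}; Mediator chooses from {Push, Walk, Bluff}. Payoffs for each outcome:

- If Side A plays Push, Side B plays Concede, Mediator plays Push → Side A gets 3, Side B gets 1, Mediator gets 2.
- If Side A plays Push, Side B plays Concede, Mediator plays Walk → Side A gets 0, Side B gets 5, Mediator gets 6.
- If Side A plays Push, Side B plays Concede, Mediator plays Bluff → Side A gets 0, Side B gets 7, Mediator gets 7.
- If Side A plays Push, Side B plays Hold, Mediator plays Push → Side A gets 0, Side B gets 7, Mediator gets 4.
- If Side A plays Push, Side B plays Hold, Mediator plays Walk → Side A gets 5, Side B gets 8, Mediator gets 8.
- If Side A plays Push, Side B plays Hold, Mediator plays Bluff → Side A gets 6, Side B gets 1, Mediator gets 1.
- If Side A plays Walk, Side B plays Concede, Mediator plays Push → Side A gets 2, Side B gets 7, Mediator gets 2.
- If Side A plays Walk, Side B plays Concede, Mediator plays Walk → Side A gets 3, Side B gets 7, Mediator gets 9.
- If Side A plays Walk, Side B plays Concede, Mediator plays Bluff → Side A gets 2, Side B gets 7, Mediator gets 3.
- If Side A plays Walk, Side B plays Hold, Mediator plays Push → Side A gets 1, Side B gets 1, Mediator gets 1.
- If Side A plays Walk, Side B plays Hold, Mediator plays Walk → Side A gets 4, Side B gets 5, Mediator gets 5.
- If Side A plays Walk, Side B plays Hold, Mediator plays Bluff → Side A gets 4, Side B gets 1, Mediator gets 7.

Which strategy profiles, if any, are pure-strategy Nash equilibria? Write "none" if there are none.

(Push, Hold, Walk), (Walk, Concede, Walk)

(Push, Concede, Push): Side B can switch to Hold (1 → 7). Not NE.
(Push, Concede, Walk): Side A can switch to Walk (0 → 3). Not NE.
(Push, Concede, Bluff): Side A can switch to Walk (0 → 2). Not NE.
(Push, Hold, Push): Side A can switch to Walk (0 → 1). Not NE.
(Push, Hold, Walk): Side A gets 5, best alternative 4; Side B gets 8, best alternative 5; Mediator gets 8, best alternative 4. No profitable deviation — NE.
(Push, Hold, Bluff): Side B can switch to Concede (1 → 7). Not NE.
(Walk, Concede, Push): Side A can switch to Push (2 → 3). Not NE.
(Walk, Concede, Walk): Side A gets 3, best alternative 0; Side B gets 7, best alternative 5; Mediator gets 9, best alternative 3. No profitable deviation — NE.
(Walk, Concede, Bluff): Mediator can switch to Walk (3 → 9). Not NE.
(Walk, Hold, Push): Side B can switch to Concede (1 → 7). Not NE.
(Walk, Hold, Walk): Side A can switch to Push (4 → 5). Not NE.
(Walk, Hold, Bluff): Side A can switch to Push (4 → 6). Not NE.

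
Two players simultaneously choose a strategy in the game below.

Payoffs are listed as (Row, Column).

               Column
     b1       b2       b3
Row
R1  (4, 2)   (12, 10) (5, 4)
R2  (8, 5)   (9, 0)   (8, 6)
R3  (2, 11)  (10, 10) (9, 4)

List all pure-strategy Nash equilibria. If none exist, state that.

Row against b1: payoffs 4, 8, 2 → best response R2.
Row against b2: payoffs 12, 9, 10 → best response R1.
Row against b3: payoffs 5, 8, 9 → best response R3.
Column against R1: payoffs 2, 10, 4 → best response b2.
Column against R2: payoffs 5, 0, 6 → best response b3.
Column against R3: payoffs 11, 10, 4 → best response b1.
Mutual best responses: (R1, b2).

(R1, b2)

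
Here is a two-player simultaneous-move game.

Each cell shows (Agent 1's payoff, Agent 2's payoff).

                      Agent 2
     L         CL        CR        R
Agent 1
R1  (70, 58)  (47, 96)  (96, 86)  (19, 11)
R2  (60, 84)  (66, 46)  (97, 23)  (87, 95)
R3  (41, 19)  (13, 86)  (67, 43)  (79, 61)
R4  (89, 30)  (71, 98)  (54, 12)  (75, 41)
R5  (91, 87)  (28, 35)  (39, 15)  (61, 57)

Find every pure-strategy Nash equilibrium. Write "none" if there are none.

(R2, R), (R4, CL), (R5, L)

Mark each player's best response to every combination of opponents' strategies; a profile where every player is best-responding is a pure Nash equilibrium.
Agent 1 against L: payoffs 70, 60, 41, 89, 91 → best response R5.
Agent 1 against CL: payoffs 47, 66, 13, 71, 28 → best response R4.
Agent 1 against CR: payoffs 96, 97, 67, 54, 39 → best response R2.
Agent 1 against R: payoffs 19, 87, 79, 75, 61 → best response R2.
Agent 2 against R1: payoffs 58, 96, 86, 11 → best response CL.
Agent 2 against R2: payoffs 84, 46, 23, 95 → best response R.
Agent 2 against R3: payoffs 19, 86, 43, 61 → best response CL.
Agent 2 against R4: payoffs 30, 98, 12, 41 → best response CL.
Agent 2 against R5: payoffs 87, 35, 15, 57 → best response L.
Mutual best responses: (R2, R); (R4, CL); (R5, L).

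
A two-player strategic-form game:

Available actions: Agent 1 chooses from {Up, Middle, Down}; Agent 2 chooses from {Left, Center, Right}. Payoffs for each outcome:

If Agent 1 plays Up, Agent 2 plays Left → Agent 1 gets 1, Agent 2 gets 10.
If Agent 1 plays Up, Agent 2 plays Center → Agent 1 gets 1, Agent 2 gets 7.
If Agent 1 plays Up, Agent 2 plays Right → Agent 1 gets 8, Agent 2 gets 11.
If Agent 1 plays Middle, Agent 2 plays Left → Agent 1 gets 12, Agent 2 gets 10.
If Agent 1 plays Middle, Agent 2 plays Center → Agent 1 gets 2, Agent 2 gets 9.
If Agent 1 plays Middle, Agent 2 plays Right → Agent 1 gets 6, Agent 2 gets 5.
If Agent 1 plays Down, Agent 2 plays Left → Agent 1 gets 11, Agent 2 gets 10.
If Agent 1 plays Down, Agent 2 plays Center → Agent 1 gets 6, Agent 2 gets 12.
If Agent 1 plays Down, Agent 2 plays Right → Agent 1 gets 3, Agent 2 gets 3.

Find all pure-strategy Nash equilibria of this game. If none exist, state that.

Pure-strategy Nash equilibria: (Up, Right) and (Middle, Left) and (Down, Center)

Mark each player's best response to every combination of opponents' strategies; a profile where every player is best-responding is a pure Nash equilibrium.
Agent 1 against Left: payoffs 1, 12, 11 → best response Middle.
Agent 1 against Center: payoffs 1, 2, 6 → best response Down.
Agent 1 against Right: payoffs 8, 6, 3 → best response Up.
Agent 2 against Up: payoffs 10, 7, 11 → best response Right.
Agent 2 against Middle: payoffs 10, 9, 5 → best response Left.
Agent 2 against Down: payoffs 10, 12, 3 → best response Center.
Mutual best responses: (Up, Right); (Middle, Left); (Down, Center).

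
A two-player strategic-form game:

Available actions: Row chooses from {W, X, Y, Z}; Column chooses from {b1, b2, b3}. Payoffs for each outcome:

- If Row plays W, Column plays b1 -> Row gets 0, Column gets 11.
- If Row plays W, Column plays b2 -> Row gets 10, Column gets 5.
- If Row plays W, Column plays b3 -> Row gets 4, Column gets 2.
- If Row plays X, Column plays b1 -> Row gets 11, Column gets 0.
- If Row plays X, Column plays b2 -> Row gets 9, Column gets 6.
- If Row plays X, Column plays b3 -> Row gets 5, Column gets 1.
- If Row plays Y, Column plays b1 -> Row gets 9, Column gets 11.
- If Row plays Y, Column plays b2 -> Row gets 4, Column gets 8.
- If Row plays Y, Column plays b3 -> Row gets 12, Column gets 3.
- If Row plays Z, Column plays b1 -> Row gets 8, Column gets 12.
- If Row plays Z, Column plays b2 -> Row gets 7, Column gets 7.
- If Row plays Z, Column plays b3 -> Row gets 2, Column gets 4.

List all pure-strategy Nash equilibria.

This game has no pure Nash equilibrium.

(W, b1): Row can switch to X (0 → 11). Not NE.
(W, b2): Column can switch to b1 (5 → 11). Not NE.
(W, b3): Row can switch to X (4 → 5). Not NE.
(X, b1): Column can switch to b2 (0 → 6). Not NE.
(X, b2): Row can switch to W (9 → 10). Not NE.
(X, b3): Row can switch to Y (5 → 12). Not NE.
(Y, b1): Row can switch to X (9 → 11). Not NE.
(Y, b2): Row can switch to W (4 → 10). Not NE.
(Y, b3): Column can switch to b1 (3 → 11). Not NE.
(Z, b1): Row can switch to X (8 → 11). Not NE.
(The remaining 2 profiles each have a profitable deviation by the same check.)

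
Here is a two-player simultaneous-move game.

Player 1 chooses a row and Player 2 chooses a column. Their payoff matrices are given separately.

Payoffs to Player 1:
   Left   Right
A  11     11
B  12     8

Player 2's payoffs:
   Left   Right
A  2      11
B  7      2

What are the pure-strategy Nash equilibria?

Pure-strategy Nash equilibria: (A, Right); (B, Left)

Player 1 against Left: payoffs 11, 12 → best response B.
Player 1 against Right: payoffs 11, 8 → best response A.
Player 2 against A: payoffs 2, 11 → best response Right.
Player 2 against B: payoffs 7, 2 → best response Left.
Mutual best responses: (A, Right); (B, Left).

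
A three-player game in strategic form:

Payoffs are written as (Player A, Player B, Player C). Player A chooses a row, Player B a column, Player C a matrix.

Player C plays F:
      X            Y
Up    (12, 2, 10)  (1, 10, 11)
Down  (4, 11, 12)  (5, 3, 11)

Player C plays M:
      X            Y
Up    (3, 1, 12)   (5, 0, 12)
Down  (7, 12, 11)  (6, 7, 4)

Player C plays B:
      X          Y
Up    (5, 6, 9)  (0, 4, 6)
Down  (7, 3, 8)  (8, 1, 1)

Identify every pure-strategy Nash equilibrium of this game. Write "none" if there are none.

There is no pure-strategy Nash equilibrium.

Player A against (X, F): payoffs 12, 4 → best response Up.
Player A against (X, M): payoffs 3, 7 → best response Down.
Player A against (X, B): payoffs 5, 7 → best response Down.
Player A against (Y, F): payoffs 1, 5 → best response Down.
Player A against (Y, M): payoffs 5, 6 → best response Down.
Player A against (Y, B): payoffs 0, 8 → best response Down.
Player B against (Up, F): payoffs 2, 10 → best response Y.
Player B against (Up, M): payoffs 1, 0 → best response X.
Player B against (Up, B): payoffs 6, 4 → best response X.
Player B against (Down, F): payoffs 11, 3 → best response X.
Player B against (Down, M): payoffs 12, 7 → best response X.
Player B against (Down, B): payoffs 3, 1 → best response X.
Player C against (Up, X): payoffs 10, 12, 9 → best response M.
Player C against (Up, Y): payoffs 11, 12, 6 → best response M.
Player C against (Down, X): payoffs 12, 11, 8 → best response F.
Player C against (Down, Y): payoffs 11, 4, 1 → best response F.
No profile is a mutual best response for all players.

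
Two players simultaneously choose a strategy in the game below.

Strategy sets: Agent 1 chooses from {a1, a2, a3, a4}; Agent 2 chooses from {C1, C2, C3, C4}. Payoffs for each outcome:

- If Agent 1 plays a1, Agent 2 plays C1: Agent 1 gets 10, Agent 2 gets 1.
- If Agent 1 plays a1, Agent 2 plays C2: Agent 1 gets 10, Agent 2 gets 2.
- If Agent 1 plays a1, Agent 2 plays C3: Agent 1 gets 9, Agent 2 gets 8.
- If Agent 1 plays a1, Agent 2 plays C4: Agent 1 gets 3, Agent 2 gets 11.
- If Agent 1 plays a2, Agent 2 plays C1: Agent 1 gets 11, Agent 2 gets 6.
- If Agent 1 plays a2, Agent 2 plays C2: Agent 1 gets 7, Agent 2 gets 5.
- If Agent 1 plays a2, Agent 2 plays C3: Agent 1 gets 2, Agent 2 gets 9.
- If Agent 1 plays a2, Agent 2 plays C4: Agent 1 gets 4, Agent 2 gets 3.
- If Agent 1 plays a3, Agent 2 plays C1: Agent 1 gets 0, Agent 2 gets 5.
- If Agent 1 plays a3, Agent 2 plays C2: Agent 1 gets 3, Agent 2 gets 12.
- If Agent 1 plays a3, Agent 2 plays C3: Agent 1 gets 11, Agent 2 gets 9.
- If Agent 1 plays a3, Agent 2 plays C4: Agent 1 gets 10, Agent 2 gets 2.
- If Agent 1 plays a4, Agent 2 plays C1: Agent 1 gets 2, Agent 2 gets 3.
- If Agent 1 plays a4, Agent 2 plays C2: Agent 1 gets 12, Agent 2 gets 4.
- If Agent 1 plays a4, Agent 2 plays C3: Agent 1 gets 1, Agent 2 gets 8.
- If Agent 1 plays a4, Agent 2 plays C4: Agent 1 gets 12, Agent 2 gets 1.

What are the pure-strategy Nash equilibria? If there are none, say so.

Mark each player's best response to every combination of opponents' strategies; a profile where every player is best-responding is a pure Nash equilibrium.
Agent 1 against C1: payoffs 10, 11, 0, 2 → best response a2.
Agent 1 against C2: payoffs 10, 7, 3, 12 → best response a4.
Agent 1 against C3: payoffs 9, 2, 11, 1 → best response a3.
Agent 1 against C4: payoffs 3, 4, 10, 12 → best response a4.
Agent 2 against a1: payoffs 1, 2, 8, 11 → best response C4.
Agent 2 against a2: payoffs 6, 5, 9, 3 → best response C3.
Agent 2 against a3: payoffs 5, 12, 9, 2 → best response C2.
Agent 2 against a4: payoffs 3, 4, 8, 1 → best response C3.
No profile is a mutual best response for all players.

This game has no pure Nash equilibrium.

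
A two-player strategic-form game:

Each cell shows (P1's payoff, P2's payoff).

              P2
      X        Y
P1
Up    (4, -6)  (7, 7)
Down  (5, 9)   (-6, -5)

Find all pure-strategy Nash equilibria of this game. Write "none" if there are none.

P1 against X: payoffs 4, 5 → best response Down.
P1 against Y: payoffs 7, -6 → best response Up.
P2 against Up: payoffs -6, 7 → best response Y.
P2 against Down: payoffs 9, -5 → best response X.
Mutual best responses: (Up, Y); (Down, X).

The pure Nash equilibria are (Up, Y); (Down, X).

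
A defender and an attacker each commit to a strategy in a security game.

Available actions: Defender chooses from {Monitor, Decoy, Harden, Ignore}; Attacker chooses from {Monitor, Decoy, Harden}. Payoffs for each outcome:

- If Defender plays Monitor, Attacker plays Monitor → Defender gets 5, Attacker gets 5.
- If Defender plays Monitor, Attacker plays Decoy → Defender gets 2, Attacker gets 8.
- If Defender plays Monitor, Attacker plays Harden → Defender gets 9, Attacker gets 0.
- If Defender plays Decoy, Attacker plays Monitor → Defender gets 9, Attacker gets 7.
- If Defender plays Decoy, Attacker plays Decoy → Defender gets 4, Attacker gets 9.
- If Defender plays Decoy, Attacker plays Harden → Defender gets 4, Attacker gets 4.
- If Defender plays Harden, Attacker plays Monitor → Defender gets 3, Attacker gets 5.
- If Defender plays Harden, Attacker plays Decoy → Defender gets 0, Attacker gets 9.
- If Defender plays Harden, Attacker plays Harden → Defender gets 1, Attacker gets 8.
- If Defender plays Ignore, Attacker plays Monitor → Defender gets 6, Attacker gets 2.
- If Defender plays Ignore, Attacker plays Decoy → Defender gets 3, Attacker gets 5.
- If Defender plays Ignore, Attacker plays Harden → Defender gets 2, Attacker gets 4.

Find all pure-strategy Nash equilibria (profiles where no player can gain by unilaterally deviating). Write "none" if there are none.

The unique pure-strategy Nash equilibrium is (Decoy, Decoy).

Mark each player's best response to every combination of opponents' strategies; a profile where every player is best-responding is a pure Nash equilibrium.
Defender against Monitor: payoffs 5, 9, 3, 6 → best response Decoy.
Defender against Decoy: payoffs 2, 4, 0, 3 → best response Decoy.
Defender against Harden: payoffs 9, 4, 1, 2 → best response Monitor.
Attacker against Monitor: payoffs 5, 8, 0 → best response Decoy.
Attacker against Decoy: payoffs 7, 9, 4 → best response Decoy.
Attacker against Harden: payoffs 5, 9, 8 → best response Decoy.
Attacker against Ignore: payoffs 2, 5, 4 → best response Decoy.
Mutual best responses: (Decoy, Decoy).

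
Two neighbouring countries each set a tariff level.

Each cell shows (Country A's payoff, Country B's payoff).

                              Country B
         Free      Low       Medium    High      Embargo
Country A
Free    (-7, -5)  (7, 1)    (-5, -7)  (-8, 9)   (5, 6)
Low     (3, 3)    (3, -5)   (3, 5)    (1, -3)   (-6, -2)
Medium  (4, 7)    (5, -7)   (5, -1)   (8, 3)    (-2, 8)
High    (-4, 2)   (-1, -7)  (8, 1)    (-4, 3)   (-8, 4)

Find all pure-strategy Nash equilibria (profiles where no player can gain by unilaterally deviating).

Country A against Free: payoffs -7, 3, 4, -4 → best response Medium.
Country A against Low: payoffs 7, 3, 5, -1 → best response Free.
Country A against Medium: payoffs -5, 3, 5, 8 → best response High.
Country A against High: payoffs -8, 1, 8, -4 → best response Medium.
Country A against Embargo: payoffs 5, -6, -2, -8 → best response Free.
Country B against Free: payoffs -5, 1, -7, 9, 6 → best response High.
Country B against Low: payoffs 3, -5, 5, -3, -2 → best response Medium.
Country B against Medium: payoffs 7, -7, -1, 3, 8 → best response Embargo.
Country B against High: payoffs 2, -7, 1, 3, 4 → best response Embargo.
No profile is a mutual best response for all players.

This game has no pure Nash equilibrium.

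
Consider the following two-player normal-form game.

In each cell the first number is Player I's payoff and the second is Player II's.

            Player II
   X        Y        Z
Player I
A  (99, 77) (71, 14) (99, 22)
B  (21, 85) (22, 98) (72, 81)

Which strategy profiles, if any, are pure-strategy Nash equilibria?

(A, X)

Player I against X: payoffs 99, 21 → best response A.
Player I against Y: payoffs 71, 22 → best response A.
Player I against Z: payoffs 99, 72 → best response A.
Player II against A: payoffs 77, 14, 22 → best response X.
Player II against B: payoffs 85, 98, 81 → best response Y.
Mutual best responses: (A, X).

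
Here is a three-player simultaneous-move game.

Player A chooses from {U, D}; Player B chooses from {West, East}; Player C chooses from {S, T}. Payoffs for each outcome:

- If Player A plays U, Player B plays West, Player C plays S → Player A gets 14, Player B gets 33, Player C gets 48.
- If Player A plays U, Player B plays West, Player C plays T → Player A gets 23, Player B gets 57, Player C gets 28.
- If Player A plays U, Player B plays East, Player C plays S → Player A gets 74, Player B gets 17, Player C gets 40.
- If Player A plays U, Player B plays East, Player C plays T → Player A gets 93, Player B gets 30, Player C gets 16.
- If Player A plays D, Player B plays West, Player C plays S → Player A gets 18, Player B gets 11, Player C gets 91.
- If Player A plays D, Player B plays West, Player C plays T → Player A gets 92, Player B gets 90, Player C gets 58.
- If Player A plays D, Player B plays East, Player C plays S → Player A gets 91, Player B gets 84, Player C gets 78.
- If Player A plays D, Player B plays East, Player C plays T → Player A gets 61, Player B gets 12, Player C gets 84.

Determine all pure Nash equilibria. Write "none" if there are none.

Player A against (West, S): payoffs 14, 18 → best response D.
Player A against (West, T): payoffs 23, 92 → best response D.
Player A against (East, S): payoffs 74, 91 → best response D.
Player A against (East, T): payoffs 93, 61 → best response U.
Player B against (U, S): payoffs 33, 17 → best response West.
Player B against (U, T): payoffs 57, 30 → best response West.
Player B against (D, S): payoffs 11, 84 → best response East.
Player B against (D, T): payoffs 90, 12 → best response West.
Player C against (U, West): payoffs 48, 28 → best response S.
Player C against (U, East): payoffs 40, 16 → best response S.
Player C against (D, West): payoffs 91, 58 → best response S.
Player C against (D, East): payoffs 78, 84 → best response T.
No profile is a mutual best response for all players.

No pure-strategy Nash equilibrium.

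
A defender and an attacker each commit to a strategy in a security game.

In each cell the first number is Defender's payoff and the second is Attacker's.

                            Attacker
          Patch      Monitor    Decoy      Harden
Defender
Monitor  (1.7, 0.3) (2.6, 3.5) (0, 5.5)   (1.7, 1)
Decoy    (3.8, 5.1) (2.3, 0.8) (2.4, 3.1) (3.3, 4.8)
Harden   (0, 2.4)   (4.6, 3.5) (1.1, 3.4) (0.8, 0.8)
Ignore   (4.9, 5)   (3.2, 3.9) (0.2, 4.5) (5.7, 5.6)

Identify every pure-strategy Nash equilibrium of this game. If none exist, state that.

For each strategy profile, look for a profitable unilateral deviation.
(Monitor, Patch): Defender can switch to Decoy (1.7 → 3.8). Not NE.
(Monitor, Monitor): Defender can switch to Harden (2.6 → 4.6). Not NE.
(Monitor, Decoy): Defender can switch to Decoy (0 → 2.4). Not NE.
(Monitor, Harden): Defender can switch to Decoy (1.7 → 3.3). Not NE.
(Decoy, Patch): Defender can switch to Ignore (3.8 → 4.9). Not NE.
(Decoy, Monitor): Defender can switch to Monitor (2.3 → 2.6). Not NE.
(Decoy, Decoy): Attacker can switch to Patch (3.1 → 5.1). Not NE.
(Decoy, Harden): Defender can switch to Ignore (3.3 → 5.7). Not NE.
(Harden, Monitor): Defender gets 4.6, best alternative 3.2; Attacker gets 3.5, best alternative 3.4. No profitable deviation — NE.
(Ignore, Harden): Defender gets 5.7, best alternative 3.3; Attacker gets 5.6, best alternative 5. No profitable deviation — NE.
(The remaining 6 profiles each have a profitable deviation by the same check.)

Pure-strategy Nash equilibria: (Harden, Monitor), (Ignore, Harden)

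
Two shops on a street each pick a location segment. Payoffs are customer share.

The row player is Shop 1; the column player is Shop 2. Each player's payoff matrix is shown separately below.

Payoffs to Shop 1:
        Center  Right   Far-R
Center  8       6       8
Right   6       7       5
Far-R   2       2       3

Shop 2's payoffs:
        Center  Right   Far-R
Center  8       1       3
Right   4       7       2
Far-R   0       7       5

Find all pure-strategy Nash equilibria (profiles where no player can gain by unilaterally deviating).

(Center, Center): Shop 1 gets 8, best alternative 6; Shop 2 gets 8, best alternative 3. No profitable deviation — NE.
(Center, Right): Shop 1 can switch to Right (6 → 7). Not NE.
(Center, Far-R): Shop 2 can switch to Center (3 → 8). Not NE.
(Right, Center): Shop 1 can switch to Center (6 → 8). Not NE.
(Right, Right): Shop 1 gets 7, best alternative 6; Shop 2 gets 7, best alternative 4. No profitable deviation — NE.
(Right, Far-R): Shop 1 can switch to Center (5 → 8). Not NE.
(Far-R, Center): Shop 1 can switch to Center (2 → 8). Not NE.
(Far-R, Right): Shop 1 can switch to Center (2 → 6). Not NE.
(Far-R, Far-R): Shop 1 can switch to Center (3 → 8). Not NE.

Pure-strategy Nash equilibria: (Center, Center) and (Right, Right)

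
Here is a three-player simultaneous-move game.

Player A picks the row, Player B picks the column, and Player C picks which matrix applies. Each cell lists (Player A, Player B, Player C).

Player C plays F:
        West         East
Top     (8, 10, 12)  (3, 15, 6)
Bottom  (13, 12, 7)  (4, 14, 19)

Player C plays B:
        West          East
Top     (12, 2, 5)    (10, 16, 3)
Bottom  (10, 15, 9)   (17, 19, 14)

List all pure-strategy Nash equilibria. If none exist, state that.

Mark each player's best response to every combination of opponents' strategies; a profile where every player is best-responding is a pure Nash equilibrium.
Player A against (West, F): payoffs 8, 13 → best response Bottom.
Player A against (West, B): payoffs 12, 10 → best response Top.
Player A against (East, F): payoffs 3, 4 → best response Bottom.
Player A against (East, B): payoffs 10, 17 → best response Bottom.
Player B against (Top, F): payoffs 10, 15 → best response East.
Player B against (Top, B): payoffs 2, 16 → best response East.
Player B against (Bottom, F): payoffs 12, 14 → best response East.
Player B against (Bottom, B): payoffs 15, 19 → best response East.
Player C against (Top, West): payoffs 12, 5 → best response F.
Player C against (Top, East): payoffs 6, 3 → best response F.
Player C against (Bottom, West): payoffs 7, 9 → best response B.
Player C against (Bottom, East): payoffs 19, 14 → best response F.
Mutual best responses: (Bottom, East, F).

The unique pure-strategy Nash equilibrium is (Bottom, East, F).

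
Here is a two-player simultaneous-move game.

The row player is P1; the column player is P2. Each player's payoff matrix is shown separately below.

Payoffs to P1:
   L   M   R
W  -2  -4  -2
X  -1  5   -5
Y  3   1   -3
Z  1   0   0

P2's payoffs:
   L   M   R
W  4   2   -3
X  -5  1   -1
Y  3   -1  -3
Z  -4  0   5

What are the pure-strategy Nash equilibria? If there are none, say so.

P1 against L: payoffs -2, -1, 3, 1 → best response Y.
P1 against M: payoffs -4, 5, 1, 0 → best response X.
P1 against R: payoffs -2, -5, -3, 0 → best response Z.
P2 against W: payoffs 4, 2, -3 → best response L.
P2 against X: payoffs -5, 1, -1 → best response M.
P2 against Y: payoffs 3, -1, -3 → best response L.
P2 against Z: payoffs -4, 0, 5 → best response R.
Mutual best responses: (X, M); (Y, L); (Z, R).

The pure Nash equilibria are (X, M), (Y, L), (Z, R).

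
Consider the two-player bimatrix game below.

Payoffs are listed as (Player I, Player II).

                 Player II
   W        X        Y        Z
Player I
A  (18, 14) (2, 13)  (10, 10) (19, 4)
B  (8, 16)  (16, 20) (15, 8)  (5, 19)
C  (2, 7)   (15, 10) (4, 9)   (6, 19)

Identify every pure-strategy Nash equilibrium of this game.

(A, W), (B, X)

Player I against W: payoffs 18, 8, 2 → best response A.
Player I against X: payoffs 2, 16, 15 → best response B.
Player I against Y: payoffs 10, 15, 4 → best response B.
Player I against Z: payoffs 19, 5, 6 → best response A.
Player II against A: payoffs 14, 13, 10, 4 → best response W.
Player II against B: payoffs 16, 20, 8, 19 → best response X.
Player II against C: payoffs 7, 10, 9, 19 → best response Z.
Mutual best responses: (A, W); (B, X).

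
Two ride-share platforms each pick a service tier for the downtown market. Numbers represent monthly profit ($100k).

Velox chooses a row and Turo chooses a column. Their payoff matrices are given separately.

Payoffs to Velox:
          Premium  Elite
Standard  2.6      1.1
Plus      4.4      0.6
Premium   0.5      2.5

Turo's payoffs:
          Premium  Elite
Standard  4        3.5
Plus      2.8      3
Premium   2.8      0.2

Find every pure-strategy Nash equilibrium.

There is no pure-strategy Nash equilibrium.

Mark each player's best response to every combination of opponents' strategies; a profile where every player is best-responding is a pure Nash equilibrium.
Velox against Premium: payoffs 2.6, 4.4, 0.5 → best response Plus.
Velox against Elite: payoffs 1.1, 0.6, 2.5 → best response Premium.
Turo against Standard: payoffs 4, 3.5 → best response Premium.
Turo against Plus: payoffs 2.8, 3 → best response Elite.
Turo against Premium: payoffs 2.8, 0.2 → best response Premium.
No profile is a mutual best response for all players.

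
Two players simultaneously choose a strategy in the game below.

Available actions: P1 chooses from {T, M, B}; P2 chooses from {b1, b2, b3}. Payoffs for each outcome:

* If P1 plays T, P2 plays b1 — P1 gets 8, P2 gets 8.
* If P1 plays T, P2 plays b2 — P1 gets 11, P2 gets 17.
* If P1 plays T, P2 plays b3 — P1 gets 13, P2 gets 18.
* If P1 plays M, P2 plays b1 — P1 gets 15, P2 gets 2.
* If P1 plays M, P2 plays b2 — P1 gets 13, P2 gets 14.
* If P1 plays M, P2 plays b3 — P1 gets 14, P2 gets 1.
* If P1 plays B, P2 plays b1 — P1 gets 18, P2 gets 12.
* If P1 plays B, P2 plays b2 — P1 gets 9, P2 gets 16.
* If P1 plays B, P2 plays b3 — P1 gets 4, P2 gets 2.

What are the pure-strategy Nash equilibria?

Pure NE: (M, b2)

(T, b1): P1 can switch to M (8 → 15). Not NE.
(T, b2): P1 can switch to M (11 → 13). Not NE.
(T, b3): P1 can switch to M (13 → 14). Not NE.
(M, b1): P1 can switch to B (15 → 18). Not NE.
(M, b2): P1 gets 13, best alternative 11; P2 gets 14, best alternative 2. No profitable deviation — NE.
(M, b3): P2 can switch to b1 (1 → 2). Not NE.
(B, b1): P2 can switch to b2 (12 → 16). Not NE.
(B, b2): P1 can switch to T (9 → 11). Not NE.
(B, b3): P1 can switch to T (4 → 13). Not NE.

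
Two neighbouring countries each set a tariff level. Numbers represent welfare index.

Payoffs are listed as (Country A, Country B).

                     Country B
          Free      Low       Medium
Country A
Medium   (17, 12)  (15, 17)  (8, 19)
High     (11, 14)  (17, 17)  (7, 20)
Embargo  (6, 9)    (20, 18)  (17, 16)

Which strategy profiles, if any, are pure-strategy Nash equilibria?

Country A against Free: payoffs 17, 11, 6 → best response Medium.
Country A against Low: payoffs 15, 17, 20 → best response Embargo.
Country A against Medium: payoffs 8, 7, 17 → best response Embargo.
Country B against Medium: payoffs 12, 17, 19 → best response Medium.
Country B against High: payoffs 14, 17, 20 → best response Medium.
Country B against Embargo: payoffs 9, 18, 16 → best response Low.
Mutual best responses: (Embargo, Low).

Pure NE: (Embargo, Low)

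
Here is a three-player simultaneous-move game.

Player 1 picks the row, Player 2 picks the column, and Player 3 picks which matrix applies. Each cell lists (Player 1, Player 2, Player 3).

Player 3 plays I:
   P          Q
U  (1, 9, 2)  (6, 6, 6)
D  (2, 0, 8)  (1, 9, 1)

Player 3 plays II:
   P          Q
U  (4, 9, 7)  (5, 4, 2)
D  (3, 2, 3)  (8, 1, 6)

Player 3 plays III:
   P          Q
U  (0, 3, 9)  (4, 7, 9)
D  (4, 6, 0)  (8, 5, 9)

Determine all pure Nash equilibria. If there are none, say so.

There is no pure-strategy Nash equilibrium.

Player 1 against (P, I): payoffs 1, 2 → best response D.
Player 1 against (P, II): payoffs 4, 3 → best response U.
Player 1 against (P, III): payoffs 0, 4 → best response D.
Player 1 against (Q, I): payoffs 6, 1 → best response U.
Player 1 against (Q, II): payoffs 5, 8 → best response D.
Player 1 against (Q, III): payoffs 4, 8 → best response D.
Player 2 against (U, I): payoffs 9, 6 → best response P.
Player 2 against (U, II): payoffs 9, 4 → best response P.
Player 2 against (U, III): payoffs 3, 7 → best response Q.
Player 2 against (D, I): payoffs 0, 9 → best response Q.
Player 2 against (D, II): payoffs 2, 1 → best response P.
Player 2 against (D, III): payoffs 6, 5 → best response P.
Player 3 against (U, P): payoffs 2, 7, 9 → best response III.
Player 3 against (U, Q): payoffs 6, 2, 9 → best response III.
Player 3 against (D, P): payoffs 8, 3, 0 → best response I.
Player 3 against (D, Q): payoffs 1, 6, 9 → best response III.
No profile is a mutual best response for all players.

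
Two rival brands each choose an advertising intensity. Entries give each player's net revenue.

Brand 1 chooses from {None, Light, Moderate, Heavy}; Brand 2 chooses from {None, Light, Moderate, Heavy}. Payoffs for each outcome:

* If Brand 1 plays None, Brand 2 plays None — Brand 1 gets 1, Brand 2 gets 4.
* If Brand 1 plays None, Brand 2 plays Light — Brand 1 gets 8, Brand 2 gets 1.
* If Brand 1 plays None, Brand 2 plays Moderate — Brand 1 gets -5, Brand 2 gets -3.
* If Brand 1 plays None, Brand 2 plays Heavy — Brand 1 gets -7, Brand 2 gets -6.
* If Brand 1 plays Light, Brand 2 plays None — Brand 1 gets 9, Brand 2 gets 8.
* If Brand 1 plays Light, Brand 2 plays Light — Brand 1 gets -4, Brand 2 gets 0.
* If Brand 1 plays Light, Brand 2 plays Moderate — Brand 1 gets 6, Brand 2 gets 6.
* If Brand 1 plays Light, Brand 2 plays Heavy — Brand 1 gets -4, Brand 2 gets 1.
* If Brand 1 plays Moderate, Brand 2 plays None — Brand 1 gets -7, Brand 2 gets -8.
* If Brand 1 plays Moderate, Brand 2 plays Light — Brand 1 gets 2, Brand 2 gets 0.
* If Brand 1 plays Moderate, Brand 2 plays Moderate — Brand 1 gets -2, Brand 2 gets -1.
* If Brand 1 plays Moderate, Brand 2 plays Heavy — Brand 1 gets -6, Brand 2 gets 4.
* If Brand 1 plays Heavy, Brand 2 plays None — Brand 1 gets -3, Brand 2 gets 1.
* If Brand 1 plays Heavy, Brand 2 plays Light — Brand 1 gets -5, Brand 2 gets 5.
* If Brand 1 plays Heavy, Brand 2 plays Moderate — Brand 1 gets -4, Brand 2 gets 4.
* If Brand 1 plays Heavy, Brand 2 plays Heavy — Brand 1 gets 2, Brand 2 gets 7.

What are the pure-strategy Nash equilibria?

Brand 1 against None: payoffs 1, 9, -7, -3 → best response Light.
Brand 1 against Light: payoffs 8, -4, 2, -5 → best response None.
Brand 1 against Moderate: payoffs -5, 6, -2, -4 → best response Light.
Brand 1 against Heavy: payoffs -7, -4, -6, 2 → best response Heavy.
Brand 2 against None: payoffs 4, 1, -3, -6 → best response None.
Brand 2 against Light: payoffs 8, 0, 6, 1 → best response None.
Brand 2 against Moderate: payoffs -8, 0, -1, 4 → best response Heavy.
Brand 2 against Heavy: payoffs 1, 5, 4, 7 → best response Heavy.
Mutual best responses: (Light, None); (Heavy, Heavy).

The pure Nash equilibria are (Light, None); (Heavy, Heavy).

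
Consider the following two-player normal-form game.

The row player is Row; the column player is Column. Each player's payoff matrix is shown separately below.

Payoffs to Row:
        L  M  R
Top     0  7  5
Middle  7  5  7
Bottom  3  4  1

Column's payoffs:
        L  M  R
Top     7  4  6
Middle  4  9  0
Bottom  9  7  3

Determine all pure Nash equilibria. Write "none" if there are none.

This game has no pure Nash equilibrium.

Row against L: payoffs 0, 7, 3 → best response Middle.
Row against M: payoffs 7, 5, 4 → best response Top.
Row against R: payoffs 5, 7, 1 → best response Middle.
Column against Top: payoffs 7, 4, 6 → best response L.
Column against Middle: payoffs 4, 9, 0 → best response M.
Column against Bottom: payoffs 9, 7, 3 → best response L.
No profile is a mutual best response for all players.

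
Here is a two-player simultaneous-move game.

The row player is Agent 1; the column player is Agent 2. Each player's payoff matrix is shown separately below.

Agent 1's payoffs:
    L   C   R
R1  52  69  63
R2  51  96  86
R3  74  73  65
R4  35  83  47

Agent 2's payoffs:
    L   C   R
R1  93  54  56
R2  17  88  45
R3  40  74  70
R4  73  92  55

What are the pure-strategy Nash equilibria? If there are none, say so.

(R1, L): Agent 1 can switch to R3 (52 → 74). Not NE.
(R1, C): Agent 1 can switch to R2 (69 → 96). Not NE.
(R1, R): Agent 1 can switch to R2 (63 → 86). Not NE.
(R2, L): Agent 1 can switch to R1 (51 → 52). Not NE.
(R2, C): Agent 1 gets 96, best alternative 83; Agent 2 gets 88, best alternative 45. No profitable deviation — NE.
(R2, R): Agent 2 can switch to C (45 → 88). Not NE.
(R3, L): Agent 2 can switch to C (40 → 74). Not NE.
(R3, C): Agent 1 can switch to R2 (73 → 96). Not NE.
(R3, R): Agent 1 can switch to R2 (65 → 86). Not NE.
(The remaining 3 profiles each have a profitable deviation by the same check.)

The unique pure-strategy Nash equilibrium is (R2, C).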